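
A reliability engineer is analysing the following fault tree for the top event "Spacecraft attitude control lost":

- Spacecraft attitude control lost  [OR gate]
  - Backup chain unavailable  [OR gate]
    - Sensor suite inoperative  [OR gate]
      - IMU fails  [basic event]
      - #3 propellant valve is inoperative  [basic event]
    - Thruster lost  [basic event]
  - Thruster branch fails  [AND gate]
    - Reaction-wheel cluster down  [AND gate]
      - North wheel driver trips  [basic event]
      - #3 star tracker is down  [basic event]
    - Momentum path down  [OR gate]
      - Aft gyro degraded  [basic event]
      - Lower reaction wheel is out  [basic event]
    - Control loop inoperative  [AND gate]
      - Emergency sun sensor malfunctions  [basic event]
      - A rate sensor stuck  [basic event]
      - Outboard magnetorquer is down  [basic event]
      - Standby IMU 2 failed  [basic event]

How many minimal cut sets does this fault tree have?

Sensor suite inoperative [OR]: union of children's cut sets → 2 cut set(s).
Backup chain unavailable [OR]: union of children's cut sets → 3 cut set(s).
Reaction-wheel cluster down [AND]: one cut set from each child combined → 1 × 1 = 1 cut set(s).
Momentum path down [OR]: union of children's cut sets → 2 cut set(s).
Control loop inoperative [AND]: one cut set from each child combined → 1 × 1 × 1 × 1 = 1 cut set(s).
Thruster branch fails [AND]: one cut set from each child combined → 1 × 2 × 1 = 2 cut set(s).
Spacecraft attitude control lost [OR]: union of children's cut sets → 5 cut set(s).
Minimal cut sets: {IMU fails}; {#3 propellant valve is inoperative}; {Thruster lost}; {#3 star tracker is down, A rate sensor stuck, Aft gyro degraded, Emergency sun sensor malfunctions, North wheel driver trips, Outboard magnetorquer is down, Standby IMU 2 failed}; {#3 star tracker is down, A rate sensor stuck, Emergency sun sensor malfunctions, Lower reaction wheel is out, North wheel driver trips, Outboard magnetorquer is down, Standby IMU 2 failed}.

5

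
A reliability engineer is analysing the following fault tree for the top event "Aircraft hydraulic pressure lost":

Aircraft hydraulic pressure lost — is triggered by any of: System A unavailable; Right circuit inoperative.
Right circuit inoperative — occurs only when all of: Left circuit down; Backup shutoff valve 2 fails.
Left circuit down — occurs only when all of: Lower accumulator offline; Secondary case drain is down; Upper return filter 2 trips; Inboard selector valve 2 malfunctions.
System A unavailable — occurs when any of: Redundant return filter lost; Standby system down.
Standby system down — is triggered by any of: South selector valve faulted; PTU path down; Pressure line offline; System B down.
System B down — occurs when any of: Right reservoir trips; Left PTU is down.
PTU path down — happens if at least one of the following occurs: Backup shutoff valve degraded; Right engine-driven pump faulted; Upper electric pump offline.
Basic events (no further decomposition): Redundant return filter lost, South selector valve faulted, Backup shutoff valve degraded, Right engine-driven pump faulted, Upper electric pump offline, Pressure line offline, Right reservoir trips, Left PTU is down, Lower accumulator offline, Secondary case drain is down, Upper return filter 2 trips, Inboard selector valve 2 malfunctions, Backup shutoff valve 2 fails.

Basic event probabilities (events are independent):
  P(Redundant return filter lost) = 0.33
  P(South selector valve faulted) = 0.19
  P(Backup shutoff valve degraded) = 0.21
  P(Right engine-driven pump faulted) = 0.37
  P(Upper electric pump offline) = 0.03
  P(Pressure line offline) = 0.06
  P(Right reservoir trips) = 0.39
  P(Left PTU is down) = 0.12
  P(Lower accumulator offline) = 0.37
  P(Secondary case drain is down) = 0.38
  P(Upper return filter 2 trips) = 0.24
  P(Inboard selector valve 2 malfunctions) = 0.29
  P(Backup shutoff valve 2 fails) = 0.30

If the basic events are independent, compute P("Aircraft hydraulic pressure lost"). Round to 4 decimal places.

P(PTU path down) [OR] = 1 − (1−0.21) × (1−0.37) × (1−0.03) = 0.517231
P(System B down) [OR] = 1 − (1−0.39) × (1−0.12) = 0.463200
P(Standby system down) [OR] = 1 − (1−0.19) × (1−0.517231) × (1−0.06) × (1−0.463200) = 0.802683
P(System A unavailable) [OR] = 1 − (1−0.33) × (1−0.802683) = 0.867798
P(Left circuit down) [AND] = 0.37 × 0.38 × 0.24 × 0.29 = 0.009786
P(Right circuit inoperative) [AND] = 0.009786 × 0.30 = 0.002936
P(Aircraft hydraulic pressure lost) [OR] = 1 − (1−0.867798) × (1−0.002936) = 0.868186
Rounded to 4 decimal places: P(Aircraft hydraulic pressure lost) ≈ 0.8682.

0.8682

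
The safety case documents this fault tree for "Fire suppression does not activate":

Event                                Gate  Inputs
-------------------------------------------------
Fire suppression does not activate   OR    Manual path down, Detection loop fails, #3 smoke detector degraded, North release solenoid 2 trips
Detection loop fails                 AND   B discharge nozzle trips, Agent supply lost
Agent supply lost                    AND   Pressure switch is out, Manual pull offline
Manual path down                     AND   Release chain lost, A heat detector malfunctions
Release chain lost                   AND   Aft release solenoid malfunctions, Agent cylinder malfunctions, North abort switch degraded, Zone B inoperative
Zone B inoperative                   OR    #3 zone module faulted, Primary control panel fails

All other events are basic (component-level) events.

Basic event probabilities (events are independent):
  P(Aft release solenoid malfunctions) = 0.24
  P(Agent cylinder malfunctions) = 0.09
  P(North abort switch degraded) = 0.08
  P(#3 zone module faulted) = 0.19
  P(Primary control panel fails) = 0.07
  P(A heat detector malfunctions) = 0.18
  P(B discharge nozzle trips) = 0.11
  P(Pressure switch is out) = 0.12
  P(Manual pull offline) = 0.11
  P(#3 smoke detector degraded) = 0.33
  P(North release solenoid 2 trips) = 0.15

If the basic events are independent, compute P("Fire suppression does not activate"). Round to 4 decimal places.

P(Zone B inoperative) [OR] = 1 − (1−0.19) × (1−0.07) = 0.246700
P(Release chain lost) [AND] = 0.24 × 0.09 × 0.08 × 0.246700 = 0.000426
P(Manual path down) [AND] = 0.000426 × 0.18 = 0.000077
P(Agent supply lost) [AND] = 0.12 × 0.11 = 0.013200
P(Detection loop fails) [AND] = 0.11 × 0.013200 = 0.001452
P(Fire suppression does not activate) [OR] = 1 − (1−0.000077) × (1−0.001452) × (1−0.33) × (1−0.15) = 0.431371
Rounded to 4 decimal places: P(Fire suppression does not activate) ≈ 0.4314.

0.4314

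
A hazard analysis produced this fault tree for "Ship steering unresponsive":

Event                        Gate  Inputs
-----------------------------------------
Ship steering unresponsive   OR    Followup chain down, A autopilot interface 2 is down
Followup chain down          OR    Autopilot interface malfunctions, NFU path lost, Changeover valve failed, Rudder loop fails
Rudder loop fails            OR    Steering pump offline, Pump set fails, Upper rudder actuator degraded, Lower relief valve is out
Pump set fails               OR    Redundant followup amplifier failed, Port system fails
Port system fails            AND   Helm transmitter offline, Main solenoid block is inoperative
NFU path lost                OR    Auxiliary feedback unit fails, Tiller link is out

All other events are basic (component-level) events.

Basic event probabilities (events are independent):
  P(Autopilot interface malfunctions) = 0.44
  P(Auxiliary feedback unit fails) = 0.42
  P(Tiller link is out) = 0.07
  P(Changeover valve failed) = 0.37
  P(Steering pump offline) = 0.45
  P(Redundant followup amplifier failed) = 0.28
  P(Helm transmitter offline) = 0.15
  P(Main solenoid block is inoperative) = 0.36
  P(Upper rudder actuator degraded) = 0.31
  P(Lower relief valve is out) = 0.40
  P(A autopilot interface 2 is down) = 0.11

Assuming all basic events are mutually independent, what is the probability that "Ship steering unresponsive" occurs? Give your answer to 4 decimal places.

0.9737

P(NFU path lost) [OR] = 1 − (1−0.42) × (1−0.07) = 0.460600
P(Port system fails) [AND] = 0.15 × 0.36 = 0.054000
P(Pump set fails) [OR] = 1 − (1−0.28) × (1−0.054000) = 0.318880
P(Rudder loop fails) [OR] = 1 − (1−0.45) × (1−0.318880) × (1−0.31) × (1−0.40) = 0.844909
P(Followup chain down) [OR] = 1 − (1−0.44) × (1−0.460600) × (1−0.37) × (1−0.844909) = 0.970486
P(Ship steering unresponsive) [OR] = 1 − (1−0.970486) × (1−0.11) = 0.973733
Rounded to 4 decimal places: P(Ship steering unresponsive) ≈ 0.9737.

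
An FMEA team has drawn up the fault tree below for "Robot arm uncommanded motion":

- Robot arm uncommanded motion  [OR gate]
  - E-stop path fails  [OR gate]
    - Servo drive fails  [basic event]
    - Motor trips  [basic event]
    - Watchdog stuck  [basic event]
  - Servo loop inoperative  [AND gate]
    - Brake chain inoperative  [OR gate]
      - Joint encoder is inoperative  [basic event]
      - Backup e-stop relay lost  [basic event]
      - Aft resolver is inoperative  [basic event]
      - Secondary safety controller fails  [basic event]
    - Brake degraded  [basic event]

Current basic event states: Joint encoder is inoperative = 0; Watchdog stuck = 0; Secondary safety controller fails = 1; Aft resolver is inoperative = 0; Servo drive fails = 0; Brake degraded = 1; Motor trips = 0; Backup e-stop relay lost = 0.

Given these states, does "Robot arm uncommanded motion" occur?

E-stop path fails [OR]: Servo drive fails=not, Motor trips=not, Watchdog stuck=not → no input occurs → does not occur.
Brake chain inoperative [OR]: Joint encoder is inoperative=not, Backup e-stop relay lost=not, Aft resolver is inoperative=not, Secondary safety controller fails=occurs → at least one input occurs → occurs.
Servo loop inoperative [AND]: Brake chain inoperative=occurs, Brake degraded=occurs → all inputs occur → occurs.
Robot arm uncommanded motion [OR]: E-stop path fails=not, Servo loop inoperative=occurs → at least one input occurs → occurs.

Yes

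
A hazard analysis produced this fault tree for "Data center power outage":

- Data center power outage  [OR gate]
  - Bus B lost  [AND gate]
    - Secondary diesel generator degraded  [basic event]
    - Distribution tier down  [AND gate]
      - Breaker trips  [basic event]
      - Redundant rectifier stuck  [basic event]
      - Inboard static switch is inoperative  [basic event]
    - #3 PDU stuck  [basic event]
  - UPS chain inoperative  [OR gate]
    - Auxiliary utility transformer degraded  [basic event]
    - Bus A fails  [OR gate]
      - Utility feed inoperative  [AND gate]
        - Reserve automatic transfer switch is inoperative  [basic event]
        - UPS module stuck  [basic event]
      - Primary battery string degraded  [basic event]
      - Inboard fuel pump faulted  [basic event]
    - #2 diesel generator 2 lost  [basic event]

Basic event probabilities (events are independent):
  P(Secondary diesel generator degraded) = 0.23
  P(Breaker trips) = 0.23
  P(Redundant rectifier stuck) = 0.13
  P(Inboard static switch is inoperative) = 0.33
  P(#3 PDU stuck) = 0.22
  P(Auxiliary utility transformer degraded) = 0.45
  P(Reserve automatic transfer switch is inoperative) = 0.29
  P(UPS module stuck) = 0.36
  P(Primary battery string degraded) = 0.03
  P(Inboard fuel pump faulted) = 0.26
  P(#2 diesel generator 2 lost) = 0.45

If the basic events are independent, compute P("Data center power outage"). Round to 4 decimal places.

P(Distribution tier down) [AND] = 0.23 × 0.13 × 0.33 = 0.009867
P(Bus B lost) [AND] = 0.23 × 0.009867 × 0.22 = 0.000499
P(Utility feed inoperative) [AND] = 0.29 × 0.36 = 0.104400
P(Bus A fails) [OR] = 1 − (1−0.104400) × (1−0.03) × (1−0.26) = 0.357138
P(UPS chain inoperative) [OR] = 1 − (1−0.45) × (1−0.357138) × (1−0.45) = 0.805534
P(Data center power outage) [OR] = 1 − (1−0.000499) × (1−0.805534) = 0.805631
Rounded to 4 decimal places: P(Data center power outage) ≈ 0.8056.

0.8056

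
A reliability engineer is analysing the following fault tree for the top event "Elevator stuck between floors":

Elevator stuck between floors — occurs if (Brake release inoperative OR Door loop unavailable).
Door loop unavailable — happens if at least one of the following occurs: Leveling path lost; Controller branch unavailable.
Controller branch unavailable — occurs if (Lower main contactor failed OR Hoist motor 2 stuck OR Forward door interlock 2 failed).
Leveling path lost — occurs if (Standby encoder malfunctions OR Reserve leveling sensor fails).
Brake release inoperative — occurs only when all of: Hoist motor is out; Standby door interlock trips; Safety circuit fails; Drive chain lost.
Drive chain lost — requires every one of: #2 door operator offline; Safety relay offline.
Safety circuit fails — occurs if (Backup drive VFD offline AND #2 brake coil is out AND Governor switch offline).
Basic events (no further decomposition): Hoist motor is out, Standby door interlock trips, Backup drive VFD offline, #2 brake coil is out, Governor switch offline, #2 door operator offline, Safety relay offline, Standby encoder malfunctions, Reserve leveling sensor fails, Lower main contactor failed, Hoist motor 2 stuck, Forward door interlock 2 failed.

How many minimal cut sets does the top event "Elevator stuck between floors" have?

Safety circuit fails [AND]: one cut set from each child combined → 1 × 1 × 1 = 1 cut set(s).
Drive chain lost [AND]: one cut set from each child combined → 1 × 1 = 1 cut set(s).
Brake release inoperative [AND]: one cut set from each child combined → 1 × 1 × 1 × 1 = 1 cut set(s).
Leveling path lost [OR]: union of children's cut sets → 2 cut set(s).
Controller branch unavailable [OR]: union of children's cut sets → 3 cut set(s).
Door loop unavailable [OR]: union of children's cut sets → 5 cut set(s).
Elevator stuck between floors [OR]: union of children's cut sets → 6 cut set(s).
Minimal cut sets: {#2 brake coil is out, #2 door operator offline, Backup drive VFD offline, Governor switch offline, Hoist motor is out, Safety relay offline, Standby door interlock trips}; {Standby encoder malfunctions}; {Reserve leveling sensor fails}; {Lower main contactor failed}; {Hoist motor 2 stuck}; {Forward door interlock 2 failed}.

6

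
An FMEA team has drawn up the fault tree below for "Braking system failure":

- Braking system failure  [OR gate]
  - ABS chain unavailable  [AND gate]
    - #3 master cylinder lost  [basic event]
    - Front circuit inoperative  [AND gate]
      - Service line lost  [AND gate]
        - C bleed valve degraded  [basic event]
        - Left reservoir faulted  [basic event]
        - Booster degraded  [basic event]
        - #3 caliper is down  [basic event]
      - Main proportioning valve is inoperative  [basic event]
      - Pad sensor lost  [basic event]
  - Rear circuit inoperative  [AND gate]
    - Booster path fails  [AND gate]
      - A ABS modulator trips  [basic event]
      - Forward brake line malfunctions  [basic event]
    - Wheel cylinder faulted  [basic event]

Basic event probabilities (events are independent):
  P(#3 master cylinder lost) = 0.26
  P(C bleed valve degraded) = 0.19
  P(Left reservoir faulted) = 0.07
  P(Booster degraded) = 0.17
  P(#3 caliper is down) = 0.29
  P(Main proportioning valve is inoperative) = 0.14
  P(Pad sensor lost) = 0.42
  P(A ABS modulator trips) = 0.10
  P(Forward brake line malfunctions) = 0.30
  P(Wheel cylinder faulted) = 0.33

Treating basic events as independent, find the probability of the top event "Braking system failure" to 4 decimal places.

P(Service line lost) [AND] = 0.19 × 0.07 × 0.17 × 0.29 = 0.000656
P(Front circuit inoperative) [AND] = 0.000656 × 0.14 × 0.42 = 0.000039
P(ABS chain unavailable) [AND] = 0.26 × 0.000039 = 0.000010
P(Booster path fails) [AND] = 0.10 × 0.30 = 0.030000
P(Rear circuit inoperative) [AND] = 0.030000 × 0.33 = 0.009900
P(Braking system failure) [OR] = 1 − (1−0.000010) × (1−0.009900) = 0.009910
Rounded to 4 decimal places: P(Braking system failure) ≈ 0.0099.

0.0099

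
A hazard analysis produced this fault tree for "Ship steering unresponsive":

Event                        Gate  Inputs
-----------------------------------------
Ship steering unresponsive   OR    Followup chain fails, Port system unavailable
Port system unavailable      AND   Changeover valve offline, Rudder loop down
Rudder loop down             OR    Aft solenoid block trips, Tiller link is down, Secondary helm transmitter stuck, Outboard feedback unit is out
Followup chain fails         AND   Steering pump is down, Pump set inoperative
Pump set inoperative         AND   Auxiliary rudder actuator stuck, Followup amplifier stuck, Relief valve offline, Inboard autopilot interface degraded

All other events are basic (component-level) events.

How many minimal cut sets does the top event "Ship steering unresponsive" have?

5

Pump set inoperative [AND]: one cut set from each child combined → 1 × 1 × 1 × 1 = 1 cut set(s).
Followup chain fails [AND]: one cut set from each child combined → 1 × 1 = 1 cut set(s).
Rudder loop down [OR]: union of children's cut sets → 4 cut set(s).
Port system unavailable [AND]: one cut set from each child combined → 1 × 4 = 4 cut set(s).
Ship steering unresponsive [OR]: union of children's cut sets → 5 cut set(s).
Minimal cut sets: {Auxiliary rudder actuator stuck, Followup amplifier stuck, Inboard autopilot interface degraded, Relief valve offline, Steering pump is down}; {Aft solenoid block trips, Changeover valve offline}; {Changeover valve offline, Tiller link is down}; {Changeover valve offline, Secondary helm transmitter stuck}; {Changeover valve offline, Outboard feedback unit is out}.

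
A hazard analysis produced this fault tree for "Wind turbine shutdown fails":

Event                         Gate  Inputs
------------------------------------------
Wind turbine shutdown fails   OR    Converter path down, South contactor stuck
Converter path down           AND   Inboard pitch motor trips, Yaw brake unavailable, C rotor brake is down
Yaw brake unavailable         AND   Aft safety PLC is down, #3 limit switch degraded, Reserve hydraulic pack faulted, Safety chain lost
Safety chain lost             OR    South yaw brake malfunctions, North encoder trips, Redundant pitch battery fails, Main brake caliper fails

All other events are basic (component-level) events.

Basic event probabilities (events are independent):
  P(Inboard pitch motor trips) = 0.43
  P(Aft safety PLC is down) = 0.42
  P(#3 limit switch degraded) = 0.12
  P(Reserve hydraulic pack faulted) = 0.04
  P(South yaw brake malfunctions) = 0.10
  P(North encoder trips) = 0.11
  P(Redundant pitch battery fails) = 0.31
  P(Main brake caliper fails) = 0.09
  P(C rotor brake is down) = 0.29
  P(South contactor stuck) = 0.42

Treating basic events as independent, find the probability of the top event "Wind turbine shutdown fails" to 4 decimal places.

0.4201

P(Safety chain lost) [OR] = 1 − (1−0.10) × (1−0.11) × (1−0.31) × (1−0.09) = 0.497052
P(Yaw brake unavailable) [AND] = 0.42 × 0.12 × 0.04 × 0.497052 = 0.001002
P(Converter path down) [AND] = 0.43 × 0.001002 × 0.29 = 0.000125
P(Wind turbine shutdown fails) [OR] = 1 − (1−0.000125) × (1−0.42) = 0.420073
Rounded to 4 decimal places: P(Wind turbine shutdown fails) ≈ 0.4201.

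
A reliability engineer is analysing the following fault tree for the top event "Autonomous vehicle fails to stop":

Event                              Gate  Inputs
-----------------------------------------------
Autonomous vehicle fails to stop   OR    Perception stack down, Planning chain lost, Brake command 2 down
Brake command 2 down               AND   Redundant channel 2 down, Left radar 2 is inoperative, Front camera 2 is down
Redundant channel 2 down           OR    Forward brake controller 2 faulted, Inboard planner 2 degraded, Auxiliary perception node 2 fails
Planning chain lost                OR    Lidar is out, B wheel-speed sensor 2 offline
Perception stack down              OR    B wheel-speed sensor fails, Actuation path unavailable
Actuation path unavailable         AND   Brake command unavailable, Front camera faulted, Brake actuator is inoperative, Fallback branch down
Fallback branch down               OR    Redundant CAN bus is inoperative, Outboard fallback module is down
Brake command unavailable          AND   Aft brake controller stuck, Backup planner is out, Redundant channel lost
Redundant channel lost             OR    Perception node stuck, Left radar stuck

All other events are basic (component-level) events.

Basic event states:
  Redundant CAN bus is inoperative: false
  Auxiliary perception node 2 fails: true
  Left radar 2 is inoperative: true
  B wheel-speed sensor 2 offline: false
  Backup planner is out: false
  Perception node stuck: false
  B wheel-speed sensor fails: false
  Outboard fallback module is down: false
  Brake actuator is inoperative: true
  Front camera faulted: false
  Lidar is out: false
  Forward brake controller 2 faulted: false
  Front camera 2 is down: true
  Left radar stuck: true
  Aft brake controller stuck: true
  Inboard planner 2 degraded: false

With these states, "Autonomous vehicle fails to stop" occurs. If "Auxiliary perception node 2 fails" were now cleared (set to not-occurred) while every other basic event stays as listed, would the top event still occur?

Counterfactual: set "Auxiliary perception node 2 fails" to not occurred.
Redundant channel lost [OR]: Perception node stuck=not, Left radar stuck=occurs → at least one input occurs → occurs.
Brake command unavailable [AND]: Aft brake controller stuck=occurs, Backup planner is out=not, Redundant channel lost=occurs → not all inputs occur → does not occur.
Fallback branch down [OR]: Redundant CAN bus is inoperative=not, Outboard fallback module is down=not → no input occurs → does not occur.
Actuation path unavailable [AND]: Brake command unavailable=not, Front camera faulted=not, Brake actuator is inoperative=occurs, Fallback branch down=not → not all inputs occur → does not occur.
Perception stack down [OR]: B wheel-speed sensor fails=not, Actuation path unavailable=not → no input occurs → does not occur.
Planning chain lost [OR]: Lidar is out=not, B wheel-speed sensor 2 offline=not → no input occurs → does not occur.
Redundant channel 2 down [OR]: Forward brake controller 2 faulted=not, Inboard planner 2 degraded=not, Auxiliary perception node 2 fails=not → no input occurs → does not occur.
Brake command 2 down [AND]: Redundant channel 2 down=not, Left radar 2 is inoperative=occurs, Front camera 2 is down=occurs → not all inputs occur → does not occur.
Autonomous vehicle fails to stop [OR]: Perception stack down=not, Planning chain lost=not, Brake command 2 down=not → no input occurs → does not occur.

No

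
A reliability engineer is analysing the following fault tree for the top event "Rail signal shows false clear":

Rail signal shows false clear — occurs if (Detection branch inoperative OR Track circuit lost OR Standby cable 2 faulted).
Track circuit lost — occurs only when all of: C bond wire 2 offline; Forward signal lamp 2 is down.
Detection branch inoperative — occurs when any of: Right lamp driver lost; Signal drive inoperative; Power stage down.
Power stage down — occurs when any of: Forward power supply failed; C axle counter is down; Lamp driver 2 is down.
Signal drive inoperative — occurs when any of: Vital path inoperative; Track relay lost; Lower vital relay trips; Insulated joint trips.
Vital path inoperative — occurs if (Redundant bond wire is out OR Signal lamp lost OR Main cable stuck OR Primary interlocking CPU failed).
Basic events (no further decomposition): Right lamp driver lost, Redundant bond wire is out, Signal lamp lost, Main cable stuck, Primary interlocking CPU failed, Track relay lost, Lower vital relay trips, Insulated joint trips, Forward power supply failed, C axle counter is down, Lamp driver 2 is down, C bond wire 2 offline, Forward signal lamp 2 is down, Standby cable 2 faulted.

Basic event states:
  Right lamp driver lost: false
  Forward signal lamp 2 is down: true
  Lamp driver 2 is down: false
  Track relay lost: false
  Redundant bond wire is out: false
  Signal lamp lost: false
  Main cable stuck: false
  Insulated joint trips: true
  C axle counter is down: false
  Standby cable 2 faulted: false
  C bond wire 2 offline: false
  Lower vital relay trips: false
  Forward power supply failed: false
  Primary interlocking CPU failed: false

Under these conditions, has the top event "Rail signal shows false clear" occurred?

Vital path inoperative [OR]: Redundant bond wire is out=not, Signal lamp lost=not, Main cable stuck=not, Primary interlocking CPU failed=not → no input occurs → does not occur.
Signal drive inoperative [OR]: Vital path inoperative=not, Track relay lost=not, Lower vital relay trips=not, Insulated joint trips=occurs → at least one input occurs → occurs.
Power stage down [OR]: Forward power supply failed=not, C axle counter is down=not, Lamp driver 2 is down=not → no input occurs → does not occur.
Detection branch inoperative [OR]: Right lamp driver lost=not, Signal drive inoperative=occurs, Power stage down=not → at least one input occurs → occurs.
Track circuit lost [AND]: C bond wire 2 offline=not, Forward signal lamp 2 is down=occurs → not all inputs occur → does not occur.
Rail signal shows false clear [OR]: Detection branch inoperative=occurs, Track circuit lost=not, Standby cable 2 faulted=not → at least one input occurs → occurs.

Yes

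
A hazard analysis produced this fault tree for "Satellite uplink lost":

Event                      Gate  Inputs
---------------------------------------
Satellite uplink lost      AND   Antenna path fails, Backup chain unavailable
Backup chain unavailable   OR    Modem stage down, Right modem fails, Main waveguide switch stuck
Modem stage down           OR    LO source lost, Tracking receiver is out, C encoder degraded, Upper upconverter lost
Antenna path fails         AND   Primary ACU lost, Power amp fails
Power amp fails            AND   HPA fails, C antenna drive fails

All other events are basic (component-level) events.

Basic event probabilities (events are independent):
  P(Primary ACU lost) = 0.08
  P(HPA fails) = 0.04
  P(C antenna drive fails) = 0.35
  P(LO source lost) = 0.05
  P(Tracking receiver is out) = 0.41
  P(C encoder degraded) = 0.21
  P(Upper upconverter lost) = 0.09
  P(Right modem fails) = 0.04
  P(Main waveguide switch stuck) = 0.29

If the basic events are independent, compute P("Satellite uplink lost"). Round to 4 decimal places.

P(Power amp fails) [AND] = 0.04 × 0.35 = 0.014000
P(Antenna path fails) [AND] = 0.08 × 0.014000 = 0.001120
P(Modem stage down) [OR] = 1 − (1−0.05) × (1−0.41) × (1−0.21) × (1−0.09) = 0.597057
P(Backup chain unavailable) [OR] = 1 − (1−0.597057) × (1−0.04) × (1−0.29) = 0.725354
P(Satellite uplink lost) [AND] = 0.001120 × 0.725354 = 0.000812
Rounded to 4 decimal places: P(Satellite uplink lost) ≈ 0.0008.

0.0008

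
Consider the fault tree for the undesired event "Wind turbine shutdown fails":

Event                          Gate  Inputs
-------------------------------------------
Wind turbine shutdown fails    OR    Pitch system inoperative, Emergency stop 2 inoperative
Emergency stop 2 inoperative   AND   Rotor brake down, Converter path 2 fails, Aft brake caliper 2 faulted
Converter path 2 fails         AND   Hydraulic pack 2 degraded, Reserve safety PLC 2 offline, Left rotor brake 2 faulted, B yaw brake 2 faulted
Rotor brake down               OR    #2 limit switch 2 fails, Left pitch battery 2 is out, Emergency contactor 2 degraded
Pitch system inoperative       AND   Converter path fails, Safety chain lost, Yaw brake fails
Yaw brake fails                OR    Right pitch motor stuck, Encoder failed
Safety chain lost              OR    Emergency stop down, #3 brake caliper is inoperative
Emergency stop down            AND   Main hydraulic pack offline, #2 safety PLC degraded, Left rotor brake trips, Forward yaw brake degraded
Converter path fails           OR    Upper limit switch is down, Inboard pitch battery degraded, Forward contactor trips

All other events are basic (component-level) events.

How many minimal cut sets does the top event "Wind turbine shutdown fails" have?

Converter path fails [OR]: union of children's cut sets → 3 cut set(s).
Emergency stop down [AND]: one cut set from each child combined → 1 × 1 × 1 × 1 = 1 cut set(s).
Safety chain lost [OR]: union of children's cut sets → 2 cut set(s).
Yaw brake fails [OR]: union of children's cut sets → 2 cut set(s).
Pitch system inoperative [AND]: one cut set from each child combined → 3 × 2 × 2 = 12 cut set(s).
Rotor brake down [OR]: union of children's cut sets → 3 cut set(s).
Converter path 2 fails [AND]: one cut set from each child combined → 1 × 1 × 1 × 1 = 1 cut set(s).
Emergency stop 2 inoperative [AND]: one cut set from each child combined → 3 × 1 × 1 = 3 cut set(s).
Wind turbine shutdown fails [OR]: union of children's cut sets → 15 cut set(s).

15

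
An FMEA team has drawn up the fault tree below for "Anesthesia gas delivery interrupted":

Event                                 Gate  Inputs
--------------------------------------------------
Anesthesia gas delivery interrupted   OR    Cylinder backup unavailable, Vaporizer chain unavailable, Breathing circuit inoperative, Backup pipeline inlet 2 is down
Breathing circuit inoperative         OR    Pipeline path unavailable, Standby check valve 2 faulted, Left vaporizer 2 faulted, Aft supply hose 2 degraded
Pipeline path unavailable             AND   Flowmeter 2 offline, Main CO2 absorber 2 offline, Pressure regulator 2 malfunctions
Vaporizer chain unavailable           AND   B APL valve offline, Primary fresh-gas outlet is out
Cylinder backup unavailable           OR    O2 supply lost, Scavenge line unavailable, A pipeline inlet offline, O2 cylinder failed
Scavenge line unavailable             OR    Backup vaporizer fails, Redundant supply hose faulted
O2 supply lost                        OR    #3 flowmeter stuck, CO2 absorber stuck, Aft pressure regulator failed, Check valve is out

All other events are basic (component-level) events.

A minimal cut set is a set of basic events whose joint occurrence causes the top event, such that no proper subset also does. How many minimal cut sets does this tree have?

O2 supply lost [OR]: union of children's cut sets → 4 cut set(s).
Scavenge line unavailable [OR]: union of children's cut sets → 2 cut set(s).
Cylinder backup unavailable [OR]: union of children's cut sets → 8 cut set(s).
Vaporizer chain unavailable [AND]: one cut set from each child combined → 1 × 1 = 1 cut set(s).
Pipeline path unavailable [AND]: one cut set from each child combined → 1 × 1 × 1 = 1 cut set(s).
Breathing circuit inoperative [OR]: union of children's cut sets → 4 cut set(s).
Anesthesia gas delivery interrupted [OR]: union of children's cut sets → 14 cut set(s).

14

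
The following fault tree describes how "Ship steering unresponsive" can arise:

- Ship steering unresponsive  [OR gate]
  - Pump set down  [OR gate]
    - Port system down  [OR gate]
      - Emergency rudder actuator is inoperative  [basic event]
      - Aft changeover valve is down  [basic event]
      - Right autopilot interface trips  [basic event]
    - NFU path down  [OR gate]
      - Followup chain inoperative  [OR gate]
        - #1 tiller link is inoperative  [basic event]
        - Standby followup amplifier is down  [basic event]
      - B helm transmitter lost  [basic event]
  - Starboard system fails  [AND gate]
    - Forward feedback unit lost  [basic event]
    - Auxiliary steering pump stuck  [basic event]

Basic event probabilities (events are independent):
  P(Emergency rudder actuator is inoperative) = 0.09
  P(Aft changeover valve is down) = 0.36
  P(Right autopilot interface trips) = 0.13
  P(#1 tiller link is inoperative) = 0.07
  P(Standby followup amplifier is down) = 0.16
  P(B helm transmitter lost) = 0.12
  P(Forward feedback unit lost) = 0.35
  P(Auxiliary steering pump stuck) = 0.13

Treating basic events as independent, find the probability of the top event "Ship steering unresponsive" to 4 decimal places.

0.6675

P(Port system down) [OR] = 1 − (1−0.09) × (1−0.36) × (1−0.13) = 0.493312
P(Followup chain inoperative) [OR] = 1 − (1−0.07) × (1−0.16) = 0.218800
P(NFU path down) [OR] = 1 − (1−0.218800) × (1−0.12) = 0.312544
P(Pump set down) [OR] = 1 − (1−0.493312) × (1−0.312544) = 0.651674
P(Starboard system fails) [AND] = 0.35 × 0.13 = 0.045500
P(Ship steering unresponsive) [OR] = 1 − (1−0.651674) × (1−0.045500) = 0.667523
Rounded to 4 decimal places: P(Ship steering unresponsive) ≈ 0.6675.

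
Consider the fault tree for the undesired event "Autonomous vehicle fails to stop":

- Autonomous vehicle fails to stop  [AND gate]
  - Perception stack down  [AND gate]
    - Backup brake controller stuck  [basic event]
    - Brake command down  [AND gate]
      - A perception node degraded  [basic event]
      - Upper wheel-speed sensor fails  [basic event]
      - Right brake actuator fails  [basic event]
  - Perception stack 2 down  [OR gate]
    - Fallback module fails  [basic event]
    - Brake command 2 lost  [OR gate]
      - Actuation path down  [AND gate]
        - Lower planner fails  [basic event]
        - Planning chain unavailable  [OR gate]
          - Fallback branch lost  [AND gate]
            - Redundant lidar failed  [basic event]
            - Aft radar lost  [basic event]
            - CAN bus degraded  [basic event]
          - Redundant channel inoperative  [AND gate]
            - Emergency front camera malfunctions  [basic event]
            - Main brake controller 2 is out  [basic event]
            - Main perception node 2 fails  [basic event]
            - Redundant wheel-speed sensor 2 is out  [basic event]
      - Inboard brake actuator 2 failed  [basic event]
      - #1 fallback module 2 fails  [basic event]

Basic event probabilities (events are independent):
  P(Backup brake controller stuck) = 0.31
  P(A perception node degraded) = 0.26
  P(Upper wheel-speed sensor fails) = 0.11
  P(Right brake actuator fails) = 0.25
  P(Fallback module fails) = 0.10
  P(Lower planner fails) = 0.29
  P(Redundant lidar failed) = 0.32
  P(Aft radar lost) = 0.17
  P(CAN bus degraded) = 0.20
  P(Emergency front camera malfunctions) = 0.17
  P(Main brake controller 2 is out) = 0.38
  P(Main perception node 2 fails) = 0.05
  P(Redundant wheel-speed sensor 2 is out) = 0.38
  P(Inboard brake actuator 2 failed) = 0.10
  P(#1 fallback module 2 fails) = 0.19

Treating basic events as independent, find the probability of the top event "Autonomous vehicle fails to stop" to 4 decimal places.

0.0008

P(Brake command down) [AND] = 0.26 × 0.11 × 0.25 = 0.007150
P(Perception stack down) [AND] = 0.31 × 0.007150 = 0.002217
P(Fallback branch lost) [AND] = 0.32 × 0.17 × 0.20 = 0.010880
P(Redundant channel inoperative) [AND] = 0.17 × 0.38 × 0.05 × 0.38 = 0.001227
P(Planning chain unavailable) [OR] = 1 − (1−0.010880) × (1−0.001227) = 0.012094
P(Actuation path down) [AND] = 0.29 × 0.012094 = 0.003507
P(Brake command 2 lost) [OR] = 1 − (1−0.003507) × (1−0.10) × (1−0.19) = 0.273557
P(Perception stack 2 down) [OR] = 1 − (1−0.10) × (1−0.273557) = 0.346201
P(Autonomous vehicle fails to stop) [AND] = 0.002217 × 0.346201 = 0.000768
Rounded to 4 decimal places: P(Autonomous vehicle fails to stop) ≈ 0.0008.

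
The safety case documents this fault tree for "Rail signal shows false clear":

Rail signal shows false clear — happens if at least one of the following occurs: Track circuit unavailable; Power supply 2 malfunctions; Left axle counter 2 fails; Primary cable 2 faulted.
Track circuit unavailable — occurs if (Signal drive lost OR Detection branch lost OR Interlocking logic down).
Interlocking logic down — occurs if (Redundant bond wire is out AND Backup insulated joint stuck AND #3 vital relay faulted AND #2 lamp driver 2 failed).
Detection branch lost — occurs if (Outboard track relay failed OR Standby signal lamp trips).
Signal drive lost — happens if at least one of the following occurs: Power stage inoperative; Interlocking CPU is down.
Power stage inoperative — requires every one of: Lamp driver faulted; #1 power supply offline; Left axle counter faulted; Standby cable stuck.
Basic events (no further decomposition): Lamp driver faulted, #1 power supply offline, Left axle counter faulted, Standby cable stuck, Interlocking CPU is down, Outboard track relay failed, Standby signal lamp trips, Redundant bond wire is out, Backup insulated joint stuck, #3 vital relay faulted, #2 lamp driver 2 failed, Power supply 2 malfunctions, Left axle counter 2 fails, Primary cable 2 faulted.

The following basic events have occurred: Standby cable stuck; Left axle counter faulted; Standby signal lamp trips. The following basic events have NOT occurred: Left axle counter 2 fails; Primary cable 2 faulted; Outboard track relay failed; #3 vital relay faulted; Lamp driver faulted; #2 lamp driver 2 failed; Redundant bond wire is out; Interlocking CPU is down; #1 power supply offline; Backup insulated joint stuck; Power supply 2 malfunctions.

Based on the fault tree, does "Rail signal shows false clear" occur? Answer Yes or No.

Power stage inoperative [AND]: Lamp driver faulted=not, #1 power supply offline=not, Left axle counter faulted=occurs, Standby cable stuck=occurs → not all inputs occur → does not occur.
Signal drive lost [OR]: Power stage inoperative=not, Interlocking CPU is down=not → no input occurs → does not occur.
Detection branch lost [OR]: Outboard track relay failed=not, Standby signal lamp trips=occurs → at least one input occurs → occurs.
Interlocking logic down [AND]: Redundant bond wire is out=not, Backup insulated joint stuck=not, #3 vital relay faulted=not, #2 lamp driver 2 failed=not → not all inputs occur → does not occur.
Track circuit unavailable [OR]: Signal drive lost=not, Detection branch lost=occurs, Interlocking logic down=not → at least one input occurs → occurs.
Rail signal shows false clear [OR]: Track circuit unavailable=occurs, Power supply 2 malfunctions=not, Left axle counter 2 fails=not, Primary cable 2 faulted=not → at least one input occurs → occurs.

Yes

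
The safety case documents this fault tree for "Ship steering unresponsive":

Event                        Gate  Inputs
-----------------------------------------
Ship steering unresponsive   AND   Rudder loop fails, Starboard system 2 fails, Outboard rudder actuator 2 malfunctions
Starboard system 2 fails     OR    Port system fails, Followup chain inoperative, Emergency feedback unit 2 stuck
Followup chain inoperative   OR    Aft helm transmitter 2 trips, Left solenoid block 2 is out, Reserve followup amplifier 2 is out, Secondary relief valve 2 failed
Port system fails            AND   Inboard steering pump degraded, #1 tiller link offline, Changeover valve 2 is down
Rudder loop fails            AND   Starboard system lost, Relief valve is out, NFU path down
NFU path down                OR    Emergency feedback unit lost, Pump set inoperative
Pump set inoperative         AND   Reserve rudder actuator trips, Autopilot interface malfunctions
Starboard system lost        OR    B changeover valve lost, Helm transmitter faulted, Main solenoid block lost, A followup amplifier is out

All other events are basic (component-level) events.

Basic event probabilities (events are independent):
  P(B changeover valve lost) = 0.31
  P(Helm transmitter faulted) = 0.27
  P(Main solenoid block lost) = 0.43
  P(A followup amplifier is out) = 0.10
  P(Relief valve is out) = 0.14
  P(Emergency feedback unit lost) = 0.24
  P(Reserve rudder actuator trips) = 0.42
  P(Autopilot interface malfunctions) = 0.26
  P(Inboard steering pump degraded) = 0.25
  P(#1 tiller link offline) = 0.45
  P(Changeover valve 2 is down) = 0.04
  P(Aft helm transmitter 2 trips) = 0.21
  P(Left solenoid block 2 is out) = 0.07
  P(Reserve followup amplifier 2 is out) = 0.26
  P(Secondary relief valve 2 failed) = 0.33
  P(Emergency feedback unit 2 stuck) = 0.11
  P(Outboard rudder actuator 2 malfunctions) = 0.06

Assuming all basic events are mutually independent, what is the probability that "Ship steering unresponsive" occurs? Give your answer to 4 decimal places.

0.0014

P(Starboard system lost) [OR] = 1 − (1−0.31) × (1−0.27) × (1−0.43) × (1−0.10) = 0.741602
P(Pump set inoperative) [AND] = 0.42 × 0.26 = 0.109200
P(NFU path down) [OR] = 1 − (1−0.24) × (1−0.109200) = 0.322992
P(Rudder loop fails) [AND] = 0.741602 × 0.14 × 0.322992 = 0.033534
P(Port system fails) [AND] = 0.25 × 0.45 × 0.04 = 0.004500
P(Followup chain inoperative) [OR] = 1 − (1−0.21) × (1−0.07) × (1−0.26) × (1−0.33) = 0.635736
P(Starboard system 2 fails) [OR] = 1 − (1−0.004500) × (1−0.635736) × (1−0.11) = 0.677264
P(Ship steering unresponsive) [AND] = 0.033534 × 0.677264 × 0.06 = 0.001363
Rounded to 4 decimal places: P(Ship steering unresponsive) ≈ 0.0014.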